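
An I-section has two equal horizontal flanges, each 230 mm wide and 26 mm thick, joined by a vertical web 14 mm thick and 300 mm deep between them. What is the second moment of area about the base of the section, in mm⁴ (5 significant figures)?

I_base ≈ 8.5051 × 10⁸ mm⁴

Break the section into simple shapes (no overlaps), measuring from the bottom-left corner of the bounding box.
Bottom flange: 230 × 26, A = 5 980 mm², y = 13 mm, Ī = 336873.3 mm⁴.
Web: 14 × 300, A = 4 200 mm², y = 176 mm, Ī = 31 500 000 mm⁴.
Top flange: 230 × 26, A = 5 980 mm², y = 339 mm, Ī = 336873.3 mm⁴.
Transfer each piece to a horizontal axis along the bottom face using Ī + A·d² with d = y − 0:
  bottom flange: d = 13 mm → contributes +1 347 493 mm⁴
  web: d = 176 mm → contributes +161 599 200 mm⁴
  top flange: d = 339 mm → contributes +687 564 453 mm⁴
Total I = 850 511 147 mm⁴.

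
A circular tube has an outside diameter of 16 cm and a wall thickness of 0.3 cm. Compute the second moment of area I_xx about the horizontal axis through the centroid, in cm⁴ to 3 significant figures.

I_xx ≈ 456 cm⁴

Treat the section as a set of non-overlapping primitives; coordinates are from the bounding-box lower-left.
Outer circle: ⌀16, A = 201.06 cm², y = 8 cm, Ī = 3 217 cm⁴.
Bore (subtracted): ⌀15.4, A = 186.27 cm², y = 8 cm, Ī = 2760.9 cm⁴.
By symmetry the centroid is at mid-height, ȳ = 8 cm.
All pieces are centred on the horizontal axis through the centroid, so I = ΣĪ (holes subtracted) = 456.08 cm⁴.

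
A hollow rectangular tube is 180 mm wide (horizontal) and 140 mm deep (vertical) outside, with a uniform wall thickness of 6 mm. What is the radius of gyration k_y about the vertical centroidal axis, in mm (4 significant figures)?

k_y ≈ 68.74 mm

Decompose the section into non-overlapping parts with the origin at the bottom-left of its bounding rectangle.
Outer rectangle: 180 × 140, A = 25 200 mm², x = 90 mm, Ī = 68 040 000 mm⁴.
Inner void (subtracted): 168 × 128, A = 21 504 mm², x = 90 mm, Ī = 50 577 408 mm⁴.
By symmetry the centroid is at mid-width, x̄ = 90 mm.
All pieces are centred on the vertical centroidal axis, so I = ΣĪ (holes subtracted) = 17 462 592 mm⁴.
Radius of gyration: k = √(I/A) = √(17 462 592 / 3 696) = 68.7367 mm.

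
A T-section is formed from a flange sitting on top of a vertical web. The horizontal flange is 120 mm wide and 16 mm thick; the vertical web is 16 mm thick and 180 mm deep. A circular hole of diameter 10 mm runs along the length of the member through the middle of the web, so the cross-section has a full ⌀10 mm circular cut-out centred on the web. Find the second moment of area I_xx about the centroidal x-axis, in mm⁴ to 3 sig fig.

I_xx ≈ 1.88 × 10⁷ mm⁴

Break the section into simple shapes (no overlaps), measuring from the bottom-left corner of the bounding box.
Flange: 120 × 16, A = 1 920 mm², y = 188 mm, Ī = 40 960 mm⁴.
Web: 16 × 180, A = 2 880 mm², y = 90 mm, Ī = 7 776 000 mm⁴.
Hole (subtracted): ⌀10, A = 78.54 mm², y = 90 mm, Ī = 490.87 mm⁴.
Centroid: ȳ = ΣA·y / ΣA = 129.85 mm.
Transfer each piece to the centroidal x-axis using Ī + A·d² with d = y − 129.85:
  flange: d = 58.148 mm → contributes +6 532 827 mm⁴
  web: d = -39.852 mm → contributes +12 349 982 mm⁴
  hole: d = -39.852 mm → contributes −125 227 mm⁴
Total I = 18 757 582 mm⁴.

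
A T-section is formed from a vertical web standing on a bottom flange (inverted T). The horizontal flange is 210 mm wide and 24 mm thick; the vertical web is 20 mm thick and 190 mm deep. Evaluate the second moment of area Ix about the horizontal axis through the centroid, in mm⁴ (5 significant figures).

Split into non-overlapping primitives; take the origin at the lower-left of the bounding box.
Flange: 210 × 24, A = 5 040 mm², y = 12 mm, Ī = 241 920 mm⁴.
Web: 20 × 190, A = 3 800 mm², y = 119 mm, Ī = 11 431 667 mm⁴.
Centroid: ȳ = ΣA·y / ΣA = 57.99548 mm.
Transfer each piece to the horizontal axis through the centroid using Ī + A·d² with d = y − 57.99548:
  flange: d = -45.99548 mm → contributes +10 904 462 mm⁴
  web: d = 61.00452 mm → contributes +25 573 564 mm⁴
Total I = 36 478 026 mm⁴.

Ix ≈ 3.6478 × 10⁷ mm⁴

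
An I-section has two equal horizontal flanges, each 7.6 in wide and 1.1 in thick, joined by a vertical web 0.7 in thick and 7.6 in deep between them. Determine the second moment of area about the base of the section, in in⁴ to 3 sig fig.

Break the section into simple shapes (no overlaps), measuring from the bottom-left corner of the bounding box.
Bottom flange: 7.6 × 1.1, A = 8.36 in², y = 0.55 in, Ī = 0.84297 in⁴.
Web: 0.7 × 7.6, A = 5.32 in², y = 4.9 in, Ī = 25.607 in⁴.
Top flange: 7.6 × 1.1, A = 8.36 in², y = 9.25 in, Ī = 0.84297 in⁴.
Transfer each piece to the base of the section using Ī + A·d² with d = y − 0:
  bottom flange: d = 0.55 in → contributes +3.3719 in⁴
  web: d = 4.9 in → contributes +153.34 in⁴
  top flange: d = 9.25 in → contributes +716.15 in⁴
Total I = 872.86 in⁴.

I_base ≈ 873 in⁴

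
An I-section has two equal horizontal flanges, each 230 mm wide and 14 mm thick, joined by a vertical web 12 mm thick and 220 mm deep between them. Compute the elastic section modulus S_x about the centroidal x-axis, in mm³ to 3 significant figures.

Treat the section as a set of non-overlapping primitives; coordinates are from the bounding-box lower-left.
Bottom flange: 230 × 14, A = 3 220 mm², y = 7 mm, Ī = 52 593 mm⁴.
Web: 12 × 220, A = 2 640 mm², y = 124 mm, Ī = 10 648 000 mm⁴.
Top flange: 230 × 14, A = 3 220 mm², y = 241 mm, Ī = 52 593 mm⁴.
By symmetry the centroid is at mid-height, ȳ = 124 mm.
Transfer each piece to the centroidal x-axis using Ī + A·d² with d = y − 124:
  bottom flange: d = -117 mm → contributes +44 131 173 mm⁴
  web: d = 0 mm → contributes +10 648 000 mm⁴
  top flange: d = 117 mm → contributes +44 131 173 mm⁴
Total I = 98 910 347 mm⁴.
Extreme fibre distance c = 124 mm; S = I/c = 797 664 mm³.

S_x ≈ 7.98 × 10⁵ mm³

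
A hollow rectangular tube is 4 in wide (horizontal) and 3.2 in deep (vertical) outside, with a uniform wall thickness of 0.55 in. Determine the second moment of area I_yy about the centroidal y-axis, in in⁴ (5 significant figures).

I_yy ≈ 12.799 in⁴

Split into non-overlapping primitives; take the origin at the lower-left of the bounding box.
Outer rectangle: 4 × 3.2, A = 12.8 in², x = 2 in, Ī = 17.06667 in⁴.
Inner void (subtracted): 2.9 × 2.1, A = 6.09 in², x = 2 in, Ī = 4.268075 in⁴.
By symmetry the centroid is at mid-width, x̄ = 2 in.
All pieces are centred on the centroidal y-axis, so I = ΣĪ (holes subtracted) = 12.79859 in⁴.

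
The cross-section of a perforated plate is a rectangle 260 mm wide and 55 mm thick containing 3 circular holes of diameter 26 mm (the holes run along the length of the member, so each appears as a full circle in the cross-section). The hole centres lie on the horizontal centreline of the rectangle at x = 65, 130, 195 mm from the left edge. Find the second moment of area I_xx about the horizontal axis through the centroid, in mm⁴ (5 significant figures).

Decompose the section into non-overlapping parts with the origin at the bottom-left of its bounding rectangle.
Plate: 260 × 55, A = 14 300 mm², y = 27.5 mm, Ī = 3 604 792 mm⁴.
Hole 1 (subtracted): ⌀26, A = 530.9292 mm², y = 27.5 mm, Ī = 22431.76 mm⁴.
Hole 2 (subtracted): ⌀26, A = 530.9292 mm², y = 27.5 mm, Ī = 22431.76 mm⁴.
Hole 3 (subtracted): ⌀26, A = 530.9292 mm², y = 27.5 mm, Ī = 22431.76 mm⁴.
By symmetry the centroid is at mid-height, ȳ = 27.5 mm.
All pieces are centred on the horizontal axis through the centroid, so I = ΣĪ (holes subtracted) = 3 537 496 mm⁴.

I_xx ≈ 3.5375 × 10⁶ mm⁴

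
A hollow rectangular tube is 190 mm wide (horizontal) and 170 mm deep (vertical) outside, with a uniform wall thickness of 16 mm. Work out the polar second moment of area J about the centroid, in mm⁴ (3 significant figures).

Decompose the section into non-overlapping parts with the origin at the bottom-left of its bounding rectangle.
Outer rectangle: 190 × 170, A = 32 300 mm², y = 85 mm, Ī = 77 789 167 mm⁴.
Inner void (subtracted): 158 × 138, A = 21 804 mm², y = 85 mm, Ī = 34 602 948 mm⁴.
By symmetry the centroid is at mid-height, ȳ = 85 mm.
All pieces are centred on the centroidal x-axis, so I = ΣĪ (holes subtracted) = 43 186 219 mm⁴.
Repeating about the centroidal y-axis gives I_y = 51 809 579 mm⁴.
Polar second moment: J = I_x + I_y = 94 995 797 mm⁴.

J ≈ 9.50 × 10⁷ mm⁴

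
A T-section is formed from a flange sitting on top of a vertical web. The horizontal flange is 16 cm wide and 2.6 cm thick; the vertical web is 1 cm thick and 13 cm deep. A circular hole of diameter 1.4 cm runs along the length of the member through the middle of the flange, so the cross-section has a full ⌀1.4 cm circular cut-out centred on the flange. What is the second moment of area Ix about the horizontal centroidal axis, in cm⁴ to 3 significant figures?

Ix ≈ 803 cm⁴

Treat the section as a set of non-overlapping primitives; coordinates are from the bounding-box lower-left.
Flange: 16 × 2.6, A = 41.6 cm², y = 14.3 cm, Ī = 23.435 cm⁴.
Web: 1 × 13, A = 13 cm², y = 6.5 cm, Ī = 183.08 cm⁴.
Hole (subtracted): ⌀1.4, A = 1.5394 cm², y = 14.3 cm, Ī = 0.18857 cm⁴.
Centroid: ȳ = ΣA·y / ΣA = 12.389 cm.
Transfer each piece to the horizontal centroidal axis using Ī + A·d² with d = y − 12.389:
  flange: d = 1.911 cm → contributes +175.36 cm⁴
  web: d = -5.889 cm → contributes +633.92 cm⁴
  hole: d = 1.911 cm → contributes −5.8104 cm⁴
Total I = 803.47 cm⁴.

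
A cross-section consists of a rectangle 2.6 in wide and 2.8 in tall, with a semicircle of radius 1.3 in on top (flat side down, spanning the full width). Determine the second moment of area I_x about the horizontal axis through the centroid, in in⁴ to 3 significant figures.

I_x ≈ 12.5 in⁴

Decompose the section into non-overlapping parts with the origin at the bottom-left of its bounding rectangle.
Rectangular body: 2.6 × 2.8, A = 7.28 in², y = 1.4 in, Ī = 4.7563 in⁴.
Semicircular cap: semicircle r = 1.3, A = 2.6546 in², y = 3.3517 in, Ī = 0.31348 in⁴.
Centroid: ȳ = ΣA·y / ΣA = 1.9215 in.
Transfer each piece to the horizontal axis through the centroid using Ī + A·d² with d = y − 1.9215:
  rectangular body: d = -0.52153 in → contributes +6.7363 in⁴
  semicircular cap: d = 1.4302 in → contributes +5.7436 in⁴
Total I = 12.48 in⁴.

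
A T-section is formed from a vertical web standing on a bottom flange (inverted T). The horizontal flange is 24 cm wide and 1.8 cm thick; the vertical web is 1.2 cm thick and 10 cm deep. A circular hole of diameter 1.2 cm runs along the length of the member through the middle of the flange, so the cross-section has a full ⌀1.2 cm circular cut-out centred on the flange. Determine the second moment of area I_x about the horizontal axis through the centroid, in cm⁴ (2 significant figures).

I_x ≈ 440 cm⁴

Split into non-overlapping primitives; take the origin at the lower-left of the bounding box.
Flange: 24 × 1.8, A = 43.2 cm², y = 0.9 cm, Ī = 11.66 cm⁴.
Web: 1.2 × 10, A = 12 cm², y = 6.8 cm, Ī = 100 cm⁴.
Hole (subtracted): ⌀1.2, A = 1.131 cm², y = 0.9 cm, Ī = 0.1018 cm⁴.
Centroid: ȳ = ΣA·y / ΣA = 2.209 cm.
Transfer each piece to the horizontal axis through the centroid using Ī + A·d² with d = y − 2.209:
  flange: d = -1.309 cm → contributes +85.74 cm⁴
  web: d = 4.591 cm → contributes +352.9 cm⁴
  hole: d = -1.309 cm → contributes −2.041 cm⁴
Total I = 436.6 cm⁴.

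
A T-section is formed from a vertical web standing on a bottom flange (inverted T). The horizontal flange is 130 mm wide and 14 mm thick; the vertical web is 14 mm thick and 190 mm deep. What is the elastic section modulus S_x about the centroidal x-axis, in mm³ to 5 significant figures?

Treat the section as a set of non-overlapping primitives; coordinates are from the bounding-box lower-left.
Flange: 130 × 14, A = 1 820 mm², y = 7 mm, Ī = 29726.67 mm⁴.
Web: 14 × 190, A = 2 660 mm², y = 109 mm, Ī = 8 002 167 mm⁴.
Centroid: ȳ = ΣA·y / ΣA = 67.5625 mm.
Transfer each piece to the centroidal x-axis using Ī + A·d² with d = y − 67.5625:
  flange: d = -60.5625 mm → contributes +6 705 153 mm⁴
  web: d = 41.4375 mm → contributes +12 569 563 mm⁴
Total I = 19 274 716 mm⁴.
Extreme fibre distance c = 136.4375 mm; S = I/c = 141271.4 mm³.

S_x ≈ 1.4127 × 10⁵ mm³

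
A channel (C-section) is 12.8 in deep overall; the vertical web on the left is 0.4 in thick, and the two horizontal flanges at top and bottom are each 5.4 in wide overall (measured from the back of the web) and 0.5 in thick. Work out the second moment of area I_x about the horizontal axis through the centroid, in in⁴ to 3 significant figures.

Break the section into simple shapes (no overlaps), measuring from the bottom-left corner of the bounding box.
Web: 0.4 × 12.8, A = 5.12 in², y = 6.4 in, Ī = 69.905 in⁴.
Top flange (beyond web): 5 × 0.5, A = 2.5 in², y = 12.55 in, Ī = 0.052083 in⁴.
Bottom flange (beyond web): 5 × 0.5, A = 2.5 in², y = 0.25 in, Ī = 0.052083 in⁴.
By symmetry the centroid is at mid-height, ȳ = 6.4 in.
Transfer each piece to the horizontal axis through the centroid using Ī + A·d² with d = y − 6.4:
  web: d = 0 in → contributes +69.905 in⁴
  top flange (beyond web): d = 6.15 in → contributes +94.608 in⁴
  bottom flange (beyond web): d = -6.15 in → contributes +94.608 in⁴
Total I = 259.12 in⁴.

I_x ≈ 259 in⁴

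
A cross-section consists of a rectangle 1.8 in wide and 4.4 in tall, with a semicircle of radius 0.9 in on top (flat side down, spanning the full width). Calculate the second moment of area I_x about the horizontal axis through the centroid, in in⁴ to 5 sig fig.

I_x ≈ 20.158 in⁴

Split into non-overlapping primitives; take the origin at the lower-left of the bounding box.
Rectangular body: 1.8 × 4.4, A = 7.92 in², y = 2.2 in, Ī = 12.7776 in⁴.
Semicircular cap: semicircle r = 0.9, A = 1.272345 in², y = 4.781972 in, Ī = 0.07201154 in⁴.
Centroid: ȳ = ΣA·y / ΣA = 2.55738 in.
Transfer each piece to the horizontal axis through the centroid using Ī + A·d² with d = y − 2.55738:
  rectangular body: d = -0.3573799 in → contributes +13.78915 in⁴
  semicircular cap: d = 2.224592 in → contributes +6.368605 in⁴
Total I = 20.15775 in⁴.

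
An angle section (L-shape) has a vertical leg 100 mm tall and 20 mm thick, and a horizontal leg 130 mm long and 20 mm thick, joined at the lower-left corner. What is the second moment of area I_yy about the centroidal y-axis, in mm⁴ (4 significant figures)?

I_yy ≈ 6.711 × 10⁶ mm⁴

Break the section into simple shapes (no overlaps), measuring from the bottom-left corner of the bounding box.
Vertical leg: 20 × 100, A = 2 000 mm², x = 10 mm, Ī = 66666.7 mm⁴.
Horizontal leg (remainder): 110 × 20, A = 2 200 mm², x = 75 mm, Ī = 2 218 333 mm⁴.
Centroid: x̄ = ΣA·x / ΣA = 44.0476 mm.
Transfer each piece to the centroidal y-axis using Ī + A·d² with d = x − 44.0476:
  vertical leg: d = -34.0476 mm → contributes +2 385 147 mm⁴
  horizontal leg (remainder): d = 30.9524 mm → contributes +4 326 043 mm⁴
Total I = 6 711 190 mm⁴.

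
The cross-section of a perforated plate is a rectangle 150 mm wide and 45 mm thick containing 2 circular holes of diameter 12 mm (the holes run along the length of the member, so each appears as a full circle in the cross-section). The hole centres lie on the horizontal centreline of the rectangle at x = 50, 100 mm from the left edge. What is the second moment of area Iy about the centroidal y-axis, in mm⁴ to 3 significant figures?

Iy ≈ 1.25 × 10⁷ mm⁴

Break the section into simple shapes (no overlaps), measuring from the bottom-left corner of the bounding box.
Plate: 150 × 45, A = 6 750 mm², x = 75 mm, Ī = 12 656 250 mm⁴.
Hole 1 (subtracted): ⌀12, A = 113.1 mm², x = 50 mm, Ī = 1017.9 mm⁴.
Hole 2 (subtracted): ⌀12, A = 113.1 mm², x = 100 mm, Ī = 1017.9 mm⁴.
By symmetry the centroid is at mid-width, x̄ = 75 mm.
Transfer each piece to the centroidal y-axis using Ī + A·d² with d = x − 75:
  plate: d = 0 mm → contributes +12 656 250 mm⁴
  hole 1: d = -25 mm → contributes −71 704 mm⁴
  hole 2: d = 25 mm → contributes −71 704 mm⁴
Total I = 12 512 843 mm⁴.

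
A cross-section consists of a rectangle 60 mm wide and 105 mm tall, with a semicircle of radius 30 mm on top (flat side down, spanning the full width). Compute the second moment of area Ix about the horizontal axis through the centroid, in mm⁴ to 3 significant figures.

Treat the section as a set of non-overlapping primitives; coordinates are from the bounding-box lower-left.
Rectangular body: 60 × 105, A = 6 300 mm², y = 52.5 mm, Ī = 5 788 125 mm⁴.
Semicircular cap: semicircle r = 30, A = 1413.7 mm², y = 117.73 mm, Ī = 88 903 mm⁴.
Centroid: ȳ = ΣA·y / ΣA = 64.455 mm.
Transfer each piece to the horizontal axis through the centroid using Ī + A·d² with d = y − 64.455:
  rectangular body: d = -11.955 mm → contributes +6 688 585 mm⁴
  semicircular cap: d = 53.277 mm → contributes +4 101 659 mm⁴
Total I = 10 790 245 mm⁴.

Ix ≈ 1.08 × 10⁷ mm⁴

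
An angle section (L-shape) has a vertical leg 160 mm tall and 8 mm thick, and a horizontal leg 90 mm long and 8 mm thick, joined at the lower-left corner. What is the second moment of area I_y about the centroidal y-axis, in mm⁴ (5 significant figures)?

Split into non-overlapping primitives; take the origin at the lower-left of the bounding box.
Vertical leg: 8 × 160, A = 1 280 mm², x = 4 mm, Ī = 6826.667 mm⁴.
Horizontal leg (remainder): 82 × 8, A = 656 mm², x = 49 mm, Ī = 367578.7 mm⁴.
Centroid: x̄ = ΣA·x / ΣA = 19.24793 mm.
Transfer each piece to the centroidal y-axis using Ī + A·d² with d = x − 19.24793:
  vertical leg: d = -15.24793 mm → contributes +304 426 mm⁴
  horizontal leg (remainder): d = 29.75207 mm → contributes +948260.3 mm⁴
Total I = 1 252 686 mm⁴.

I_y ≈ 1.2527 × 10⁶ mm⁴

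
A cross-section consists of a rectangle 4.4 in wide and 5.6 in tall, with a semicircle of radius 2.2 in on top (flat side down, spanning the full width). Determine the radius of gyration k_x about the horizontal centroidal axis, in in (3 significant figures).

Split into non-overlapping primitives; take the origin at the lower-left of the bounding box.
Rectangular body: 4.4 × 5.6, A = 24.64 in², y = 2.8 in, Ī = 64.393 in⁴.
Semicircular cap: semicircle r = 2.2, A = 7.6027 in², y = 6.5337 in, Ī = 2.5711 in⁴.
Centroid: ȳ = ΣA·y / ΣA = 3.6804 in.
Transfer each piece to the horizontal centroidal axis using Ī + A·d² with d = y − 3.6804:
  rectangular body: d = -0.88039 in → contributes +83.491 in⁴
  semicircular cap: d = 2.8533 in → contributes +64.468 in⁴
Total I = 147.96 in⁴.
Radius of gyration: k = √(I/A) = √(147.96 / 32.243) = 2.1422 in.

k_x ≈ 2.14 in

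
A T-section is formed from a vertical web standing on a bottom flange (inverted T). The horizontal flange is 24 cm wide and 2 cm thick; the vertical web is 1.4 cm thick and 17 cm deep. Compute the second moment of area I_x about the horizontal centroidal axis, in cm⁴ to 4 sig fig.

Break the section into simple shapes (no overlaps), measuring from the bottom-left corner of the bounding box.
Flange: 24 × 2, A = 48 cm², y = 1 cm, Ī = 16 cm⁴.
Web: 1.4 × 17, A = 23.8 cm², y = 10.5 cm, Ī = 573.183 cm⁴.
Centroid: ȳ = ΣA·y / ΣA = 4.14903 cm.
Transfer each piece to the horizontal centroidal axis using Ī + A·d² with d = y − 4.14903:
  flange: d = -3.14903 cm → contributes +491.985 cm⁴
  web: d = 6.35097 cm → contributes +1533.15 cm⁴
Total I = 2025.14 cm⁴.

I_x ≈ 2025 cm⁴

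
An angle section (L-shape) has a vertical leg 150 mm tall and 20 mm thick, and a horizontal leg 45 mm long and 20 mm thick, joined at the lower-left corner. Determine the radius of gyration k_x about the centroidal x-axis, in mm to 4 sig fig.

k_x ≈ 46.14 mm

Split into non-overlapping primitives; take the origin at the lower-left of the bounding box.
Vertical leg: 20 × 150, A = 3 000 mm², y = 75 mm, Ī = 5 625 000 mm⁴.
Horizontal leg (remainder): 25 × 20, A = 500 mm², y = 10 mm, Ī = 16666.7 mm⁴.
Centroid: ȳ = ΣA·y / ΣA = 65.7143 mm.
Transfer each piece to the centroidal x-axis using Ī + A·d² with d = y − 65.7143:
  vertical leg: d = 9.28571 mm → contributes +5 883 673 mm⁴
  horizontal leg (remainder): d = -55.7143 mm → contributes +1 568 707 mm⁴
Total I = 7 452 381 mm⁴.
Radius of gyration: k = √(I/A) = √(7 452 381 / 3 500) = 46.1438 mm.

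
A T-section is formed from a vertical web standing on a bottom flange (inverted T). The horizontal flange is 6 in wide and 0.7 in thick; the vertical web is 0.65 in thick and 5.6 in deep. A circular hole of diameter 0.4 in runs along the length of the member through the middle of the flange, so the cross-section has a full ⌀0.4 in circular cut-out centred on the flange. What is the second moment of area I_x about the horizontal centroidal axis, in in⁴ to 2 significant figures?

Split into non-overlapping primitives; take the origin at the lower-left of the bounding box.
Flange: 6 × 0.7, A = 4.2 in², y = 0.35 in, Ī = 0.1715 in⁴.
Web: 0.65 × 5.6, A = 3.64 in², y = 3.5 in, Ī = 9.513 in⁴.
Hole (subtracted): ⌀0.4, A = 0.1257 in², y = 0.35 in, Ī = 0.001257 in⁴.
Centroid: ȳ = ΣA·y / ΣA = 1.836 in.
Transfer each piece to the horizontal centroidal axis using Ī + A·d² with d = y − 1.836:
  flange: d = -1.486 in → contributes +9.45 in⁴
  web: d = 1.664 in → contributes +19.59 in⁴
  hole: d = -1.486 in → contributes −0.2789 in⁴
Total I = 28.76 in⁴.

I_x ≈ 29 in⁴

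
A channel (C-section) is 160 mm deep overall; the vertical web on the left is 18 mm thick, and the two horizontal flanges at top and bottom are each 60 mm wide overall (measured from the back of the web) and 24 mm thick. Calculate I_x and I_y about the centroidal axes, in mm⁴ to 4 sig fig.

I_x ≈ 1.556 × 10⁷ mm⁴, I_y ≈ 1.441 × 10⁶ mm⁴

Split into non-overlapping primitives; take the origin at the lower-left of the bounding box.
Web: 18 × 160, A = 2 880 mm², y = 80 mm, Ī = 6 144 000 mm⁴.
Top flange (beyond web): 42 × 24, A = 1 008 mm², y = 148 mm, Ī = 48 384 mm⁴.
Bottom flange (beyond web): 42 × 24, A = 1 008 mm², y = 12 mm, Ī = 48 384 mm⁴.
By symmetry the centroid is at mid-height, ȳ = 80 mm.
Transfer each piece to the centroidal x-axis using Ī + A·d² with d = y − 80:
  web: d = 0 mm → contributes +6 144 000 mm⁴
  top flange (beyond web): d = 68 mm → contributes +4 709 376 mm⁴
  bottom flange (beyond web): d = -68 mm → contributes +4 709 376 mm⁴
Total I = 15 562 752 mm⁴.
For the y-axis: x̄ = 21.3529 mm.
Repeating about the centroidal y-axis gives I_y = 1 441 406 mm⁴.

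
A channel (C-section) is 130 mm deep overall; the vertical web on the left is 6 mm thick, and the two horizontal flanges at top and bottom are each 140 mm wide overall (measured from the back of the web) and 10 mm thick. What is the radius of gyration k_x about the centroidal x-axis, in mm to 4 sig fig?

Break the section into simple shapes (no overlaps), measuring from the bottom-left corner of the bounding box.
Web: 6 × 130, A = 780 mm², y = 65 mm, Ī = 1 098 500 mm⁴.
Top flange (beyond web): 134 × 10, A = 1 340 mm², y = 125 mm, Ī = 11166.7 mm⁴.
Bottom flange (beyond web): 134 × 10, A = 1 340 mm², y = 5 mm, Ī = 11166.7 mm⁴.
By symmetry the centroid is at mid-height, ȳ = 65 mm.
Transfer each piece to the centroidal x-axis using Ī + A·d² with d = y − 65:
  web: d = 0 mm → contributes +1 098 500 mm⁴
  top flange (beyond web): d = 60 mm → contributes +4 835 167 mm⁴
  bottom flange (beyond web): d = -60 mm → contributes +4 835 167 mm⁴
Total I = 10 768 833 mm⁴.
Radius of gyration: k = √(I/A) = √(10 768 833 / 3 460) = 55.7887 mm.

k_x ≈ 55.79 mm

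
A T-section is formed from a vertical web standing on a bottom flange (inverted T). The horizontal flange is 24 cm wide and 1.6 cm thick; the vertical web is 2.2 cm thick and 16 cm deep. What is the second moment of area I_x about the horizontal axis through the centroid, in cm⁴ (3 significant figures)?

I_x ≈ 2180 cm⁴

Decompose the section into non-overlapping parts with the origin at the bottom-left of its bounding rectangle.
Flange: 24 × 1.6, A = 38.4 cm², y = 0.8 cm, Ī = 8.192 cm⁴.
Web: 2.2 × 16, A = 35.2 cm², y = 9.6 cm, Ī = 750.93 cm⁴.
Centroid: ȳ = ΣA·y / ΣA = 5.0087 cm.
Transfer each piece to the horizontal axis through the centroid using Ī + A·d² with d = y − 5.0087:
  flange: d = -4.2087 cm → contributes +688.38 cm⁴
  web: d = 4.5913 cm → contributes +1 493 cm⁴
Total I = 2181.3 cm⁴.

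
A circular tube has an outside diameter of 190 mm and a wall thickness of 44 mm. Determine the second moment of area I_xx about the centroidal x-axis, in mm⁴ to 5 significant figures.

I_xx ≈ 5.8658 × 10⁷ mm⁴

Split into non-overlapping primitives; take the origin at the lower-left of the bounding box.
Outer circle: ⌀190, A = 28352.87 mm², y = 95 mm, Ī = 63 971 171 mm⁴.
Bore (subtracted): ⌀102, A = 8171.282 mm², y = 95 mm, Ī = 5 313 376 mm⁴.
By symmetry the centroid is at mid-height, ȳ = 95 mm.
All pieces are centred on the centroidal x-axis, so I = ΣĪ (holes subtracted) = 58 657 795 mm⁴.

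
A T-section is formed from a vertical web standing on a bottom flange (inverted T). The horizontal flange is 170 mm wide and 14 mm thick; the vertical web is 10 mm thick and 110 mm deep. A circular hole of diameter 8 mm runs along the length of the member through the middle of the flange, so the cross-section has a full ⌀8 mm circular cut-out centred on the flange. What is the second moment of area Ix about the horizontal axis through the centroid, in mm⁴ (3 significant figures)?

Ix ≈ 4.02 × 10⁶ mm⁴

Decompose the section into non-overlapping parts with the origin at the bottom-left of its bounding rectangle.
Flange: 170 × 14, A = 2 380 mm², y = 7 mm, Ī = 38 873 mm⁴.
Web: 10 × 110, A = 1 100 mm², y = 69 mm, Ī = 1 109 167 mm⁴.
Hole (subtracted): ⌀8, A = 50.265 mm², y = 7 mm, Ī = 201.06 mm⁴.
Centroid: ȳ = ΣA·y / ΣA = 26.885 mm.
Transfer each piece to the horizontal axis through the centroid using Ī + A·d² with d = y − 26.885:
  flange: d = -19.885 mm → contributes +979 949 mm⁴
  web: d = 42.115 mm → contributes +3 060 215 mm⁴
  hole: d = -19.885 mm → contributes −20 077 mm⁴
Total I = 4 020 087 mm⁴.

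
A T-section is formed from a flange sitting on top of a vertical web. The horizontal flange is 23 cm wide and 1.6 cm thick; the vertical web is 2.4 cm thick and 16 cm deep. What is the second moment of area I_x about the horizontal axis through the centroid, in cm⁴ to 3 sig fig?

Split into non-overlapping primitives; take the origin at the lower-left of the bounding box.
Flange: 23 × 1.6, A = 36.8 cm², y = 16.8 cm, Ī = 7.8507 cm⁴.
Web: 2.4 × 16, A = 38.4 cm², y = 8 cm, Ī = 819.2 cm⁴.
Centroid: ȳ = ΣA·y / ΣA = 12.306 cm.
Transfer each piece to the horizontal axis through the centroid using Ī + A·d² with d = y − 12.306:
  flange: d = 4.4936 cm → contributes +750.94 cm⁴
  web: d = -4.3064 cm → contributes +1531.3 cm⁴
Total I = 2282.3 cm⁴.

I_x ≈ 2280 cm⁴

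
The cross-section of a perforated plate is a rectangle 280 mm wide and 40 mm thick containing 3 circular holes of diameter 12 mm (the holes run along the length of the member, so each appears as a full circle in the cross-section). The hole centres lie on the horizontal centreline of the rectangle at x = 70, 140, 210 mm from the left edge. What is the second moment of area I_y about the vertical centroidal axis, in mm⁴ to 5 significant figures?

Break the section into simple shapes (no overlaps), measuring from the bottom-left corner of the bounding box.
Plate: 280 × 40, A = 11 200 mm², x = 140 mm, Ī = 73 173 333 mm⁴.
Hole 1 (subtracted): ⌀12, A = 113.0973 mm², x = 70 mm, Ī = 1017.876 mm⁴.
Hole 2 (subtracted): ⌀12, A = 113.0973 mm², x = 140 mm, Ī = 1017.876 mm⁴.
Hole 3 (subtracted): ⌀12, A = 113.0973 mm², x = 210 mm, Ī = 1017.876 mm⁴.
By symmetry the centroid is at mid-width, x̄ = 140 mm.
Transfer each piece to the vertical centroidal axis using Ī + A·d² with d = x − 140:
  plate: d = 0 mm → contributes +73 173 333 mm⁴
  hole 1: d = -70 mm → contributes −555194.8 mm⁴
  hole 2: d = 0 mm → contributes −1017.876 mm⁴
  hole 3: d = 70 mm → contributes −555194.8 mm⁴
Total I = 72 061 926 mm⁴.

I_y ≈ 7.2062 × 10⁷ mm⁴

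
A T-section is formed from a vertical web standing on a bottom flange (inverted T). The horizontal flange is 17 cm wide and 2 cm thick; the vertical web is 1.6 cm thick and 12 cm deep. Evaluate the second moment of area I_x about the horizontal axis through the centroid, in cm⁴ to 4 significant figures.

I_x ≈ 843.0 cm⁴

Break the section into simple shapes (no overlaps), measuring from the bottom-left corner of the bounding box.
Flange: 17 × 2, A = 34 cm², y = 1 cm, Ī = 11.3333 cm⁴.
Web: 1.6 × 12, A = 19.2 cm², y = 8 cm, Ī = 230.4 cm⁴.
Centroid: ȳ = ΣA·y / ΣA = 3.52632 cm.
Transfer each piece to the horizontal axis through the centroid using Ī + A·d² with d = y − 3.52632:
  flange: d = -2.52632 cm → contributes +228.331 cm⁴
  web: d = 4.47368 cm → contributes +614.666 cm⁴
Total I = 842.996 cm⁴.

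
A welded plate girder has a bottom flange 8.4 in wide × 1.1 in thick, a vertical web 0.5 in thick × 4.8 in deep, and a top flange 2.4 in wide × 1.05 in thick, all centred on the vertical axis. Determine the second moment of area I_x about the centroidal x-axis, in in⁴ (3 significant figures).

Break the section into simple shapes (no overlaps), measuring from the bottom-left corner of the bounding box.
Bottom plate: 8.4 × 1.1, A = 9.24 in², y = 0.55 in, Ī = 0.9317 in⁴.
Web plate: 0.5 × 4.8, A = 2.4 in², y = 3.5 in, Ī = 4.608 in⁴.
Top plate: 2.4 × 1.05, A = 2.52 in², y = 6.425 in, Ī = 0.23153 in⁴.
Centroid: ȳ = ΣA·y / ΣA = 2.0956 in.
Transfer each piece to the centroidal x-axis using Ī + A·d² with d = y − 2.0956:
  bottom plate: d = -1.5456 in → contributes +23.004 in⁴
  web plate: d = 1.4044 in → contributes +9.3419 in⁴
  top plate: d = 4.3294 in → contributes +47.467 in⁴
Total I = 79.812 in⁴.

I_x ≈ 79.8 in⁴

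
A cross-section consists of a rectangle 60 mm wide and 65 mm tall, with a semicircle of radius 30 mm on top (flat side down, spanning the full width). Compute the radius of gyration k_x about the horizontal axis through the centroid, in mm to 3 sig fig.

Split into non-overlapping primitives; take the origin at the lower-left of the bounding box.
Rectangular body: 60 × 65, A = 3 900 mm², y = 32.5 mm, Ī = 1 373 125 mm⁴.
Semicircular cap: semicircle r = 30, A = 1413.7 mm², y = 77.732 mm, Ī = 88 903 mm⁴.
Centroid: ȳ = ΣA·y / ΣA = 44.534 mm.
Transfer each piece to the horizontal axis through the centroid using Ī + A·d² with d = y − 44.534:
  rectangular body: d = -12.034 mm → contributes +1 937 921 mm⁴
  semicircular cap: d = 33.198 mm → contributes +1 646 998 mm⁴
Total I = 3 584 920 mm⁴.
Radius of gyration: k = √(I/A) = √(3 584 920 / 5313.7) = 25.974 mm.

k_x ≈ 26.0 mm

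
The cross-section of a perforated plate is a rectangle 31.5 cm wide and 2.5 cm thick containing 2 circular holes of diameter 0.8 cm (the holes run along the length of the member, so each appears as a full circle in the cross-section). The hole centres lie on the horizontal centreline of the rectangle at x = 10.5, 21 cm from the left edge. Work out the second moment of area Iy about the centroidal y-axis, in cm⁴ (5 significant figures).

Iy ≈ 6483.9 cm⁴

Treat the section as a set of non-overlapping primitives; coordinates are from the bounding-box lower-left.
Plate: 31.5 × 2.5, A = 78.75 cm², x = 15.75 cm, Ī = 6511.641 cm⁴.
Hole 1 (subtracted): ⌀0.8, A = 0.5026548 cm², x = 10.5 cm, Ī = 0.02010619 cm⁴.
Hole 2 (subtracted): ⌀0.8, A = 0.5026548 cm², x = 21 cm, Ī = 0.02010619 cm⁴.
By symmetry the centroid is at mid-width, x̄ = 15.75 cm.
Transfer each piece to the centroidal y-axis using Ī + A·d² with d = x − 15.75:
  plate: d = 0 cm → contributes +6511.641 cm⁴
  hole 1: d = -5.25 cm → contributes −13.87453 cm⁴
  hole 2: d = 5.25 cm → contributes −13.87453 cm⁴
Total I = 6483.892 cm⁴.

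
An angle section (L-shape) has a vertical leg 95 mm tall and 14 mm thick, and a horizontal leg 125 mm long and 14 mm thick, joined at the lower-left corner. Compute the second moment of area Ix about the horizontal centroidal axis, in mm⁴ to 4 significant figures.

Decompose the section into non-overlapping parts with the origin at the bottom-left of its bounding rectangle.
Vertical leg: 14 × 95, A = 1 330 mm², y = 47.5 mm, Ī = 1 000 271 mm⁴.
Horizontal leg (remainder): 111 × 14, A = 1 554 mm², y = 7 mm, Ī = 25 382 mm⁴.
Centroid: ȳ = ΣA·y / ΣA = 25.6772 mm.
Transfer each piece to the horizontal centroidal axis using Ī + A·d² with d = y − 25.6772:
  vertical leg: d = 21.8228 mm → contributes +1 633 664 mm⁴
  horizontal leg (remainder): d = -18.6772 mm → contributes +567 475 mm⁴
Total I = 2 201 139 mm⁴.

Ix ≈ 2.201 × 10⁶ mm⁴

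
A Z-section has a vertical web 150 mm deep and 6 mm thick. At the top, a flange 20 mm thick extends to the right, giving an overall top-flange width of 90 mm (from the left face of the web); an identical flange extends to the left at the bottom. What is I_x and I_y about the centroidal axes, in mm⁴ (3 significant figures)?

I_x ≈ 1.60 × 10⁷ mm⁴, I_y ≈ 8.78 × 10⁶ mm⁴

Treat the section as a set of non-overlapping primitives; coordinates are from the bounding-box lower-left.
Web: 6 × 150, A = 900 mm², y = 75 mm, Ī = 1 687 500 mm⁴.
Top flange (beyond web): 84 × 20, A = 1 680 mm², y = 140 mm, Ī = 56 000 mm⁴.
Bottom flange (beyond web): 84 × 20, A = 1 680 mm², y = 10 mm, Ī = 56 000 mm⁴.
Centroid: ȳ = ΣA·y / ΣA = 75 mm.
Transfer each piece to the centroidal x-axis using Ī + A·d² with d = y − 75:
  web: d = 0 mm → contributes +1 687 500 mm⁴
  top flange (beyond web): d = 65 mm → contributes +7 154 000 mm⁴
  bottom flange (beyond web): d = -65 mm → contributes +7 154 000 mm⁴
Total I = 15 995 500 mm⁴.
For the y-axis: x̄ = 87 mm.
Repeating about the centroidal y-axis gives I_y = 8 782 380 mm⁴.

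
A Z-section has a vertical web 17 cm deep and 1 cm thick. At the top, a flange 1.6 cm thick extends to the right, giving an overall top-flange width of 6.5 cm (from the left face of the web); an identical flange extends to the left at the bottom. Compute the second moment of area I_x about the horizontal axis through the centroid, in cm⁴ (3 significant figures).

Decompose the section into non-overlapping parts with the origin at the bottom-left of its bounding rectangle.
Web: 1 × 17, A = 17 cm², y = 8.5 cm, Ī = 409.42 cm⁴.
Top flange (beyond web): 5.5 × 1.6, A = 8.8 cm², y = 16.2 cm, Ī = 1.8773 cm⁴.
Bottom flange (beyond web): 5.5 × 1.6, A = 8.8 cm², y = 0.8 cm, Ī = 1.8773 cm⁴.
Centroid: ȳ = ΣA·y / ΣA = 8.5 cm.
Transfer each piece to the horizontal axis through the centroid using Ī + A·d² with d = y − 8.5:
  web: d = 0 cm → contributes +409.42 cm⁴
  top flange (beyond web): d = 7.7 cm → contributes +523.63 cm⁴
  bottom flange (beyond web): d = -7.7 cm → contributes +523.63 cm⁴
Total I = 1456.7 cm⁴.

I_x ≈ 1460 cm⁴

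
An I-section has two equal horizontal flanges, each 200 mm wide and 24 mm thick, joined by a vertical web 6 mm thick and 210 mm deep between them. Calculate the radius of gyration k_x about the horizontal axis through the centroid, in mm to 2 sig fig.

Split into non-overlapping primitives; take the origin at the lower-left of the bounding box.
Bottom flange: 200 × 24, A = 4 800 mm², y = 12 mm, Ī = 230 400 mm⁴.
Web: 6 × 210, A = 1 260 mm², y = 129 mm, Ī = 4 630 500 mm⁴.
Top flange: 200 × 24, A = 4 800 mm², y = 246 mm, Ī = 230 400 mm⁴.
By symmetry the centroid is at mid-height, ȳ = 129 mm.
Transfer each piece to the horizontal axis through the centroid using Ī + A·d² with d = y − 129:
  bottom flange: d = -117 mm → contributes +65 937 600 mm⁴
  web: d = 0 mm → contributes +4 630 500 mm⁴
  top flange: d = 117 mm → contributes +65 937 600 mm⁴
Total I = 136 505 700 mm⁴.
Radius of gyration: k = √(I/A) = √(136 505 700 / 10 860) = 112.1 mm.

k_x ≈ 110 mm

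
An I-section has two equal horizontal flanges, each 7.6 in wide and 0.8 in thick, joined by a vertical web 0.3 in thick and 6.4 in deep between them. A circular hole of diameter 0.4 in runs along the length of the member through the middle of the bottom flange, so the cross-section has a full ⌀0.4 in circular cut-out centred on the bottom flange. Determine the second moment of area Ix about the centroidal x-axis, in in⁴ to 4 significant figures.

Ix ≈ 163.2 in⁴

Decompose the section into non-overlapping parts with the origin at the bottom-left of its bounding rectangle.
Bottom flange: 7.6 × 0.8, A = 6.08 in², y = 0.4 in, Ī = 0.324267 in⁴.
Web: 0.3 × 6.4, A = 1.92 in², y = 4 in, Ī = 6.5536 in⁴.
Top flange: 7.6 × 0.8, A = 6.08 in², y = 7.6 in, Ī = 0.324267 in⁴.
Hole (subtracted): ⌀0.4, A = 0.125664 in², y = 0.4 in, Ī = 0.00125664 in⁴.
Centroid: ȳ = ΣA·y / ΣA = 4.03242 in.
Transfer each piece to the centroidal x-axis using Ī + A·d² with d = y − 4.03242:
  bottom flange: d = -3.63242 in → contributes +80.5466 in⁴
  web: d = -0.0324193 in → contributes +6.55562 in⁴
  top flange: d = 3.56758 in → contributes +77.7083 in⁴
  hole: d = -3.63242 in → contributes −1.65932 in⁴
Total I = 163.151 in⁴.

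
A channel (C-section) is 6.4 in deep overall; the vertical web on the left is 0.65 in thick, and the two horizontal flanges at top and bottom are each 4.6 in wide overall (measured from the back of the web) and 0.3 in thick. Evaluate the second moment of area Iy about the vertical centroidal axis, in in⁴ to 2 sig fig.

Break the section into simple shapes (no overlaps), measuring from the bottom-left corner of the bounding box.
Web: 0.65 × 6.4, A = 4.16 in², x = 0.325 in, Ī = 0.1465 in⁴.
Top flange (beyond web): 3.95 × 0.3, A = 1.185 in², x = 2.625 in, Ī = 1.541 in⁴.
Bottom flange (beyond web): 3.95 × 0.3, A = 1.185 in², x = 2.625 in, Ī = 1.541 in⁴.
Centroid: x̄ = ΣA·x / ΣA = 1.16 in.
Transfer each piece to the vertical centroidal axis using Ī + A·d² with d = x − 1.16:
  web: d = -0.8348 in → contributes +3.045 in⁴
  top flange (beyond web): d = 1.465 in → contributes +4.085 in⁴
  bottom flange (beyond web): d = 1.465 in → contributes +4.085 in⁴
Total I = 11.21 in⁴.

Iy ≈ 11 in⁴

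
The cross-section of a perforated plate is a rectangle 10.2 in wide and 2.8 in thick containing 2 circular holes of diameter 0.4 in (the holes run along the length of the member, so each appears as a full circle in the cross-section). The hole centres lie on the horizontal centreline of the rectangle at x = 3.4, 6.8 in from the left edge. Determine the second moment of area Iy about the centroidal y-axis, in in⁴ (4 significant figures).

Iy ≈ 246.9 in⁴

Split into non-overlapping primitives; take the origin at the lower-left of the bounding box.
Plate: 10.2 × 2.8, A = 28.56 in², x = 5.1 in, Ī = 247.615 in⁴.
Hole 1 (subtracted): ⌀0.4, A = 0.125664 in², x = 3.4 in, Ī = 0.00125664 in⁴.
Hole 2 (subtracted): ⌀0.4, A = 0.125664 in², x = 6.8 in, Ī = 0.00125664 in⁴.
By symmetry the centroid is at mid-width, x̄ = 5.1 in.
Transfer each piece to the centroidal y-axis using Ī + A·d² with d = x − 5.1:
  plate: d = 0 in → contributes +247.615 in⁴
  hole 1: d = -1.7 in → contributes −0.364425 in⁴
  hole 2: d = 1.7 in → contributes −0.364425 in⁴
Total I = 246.886 in⁴.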